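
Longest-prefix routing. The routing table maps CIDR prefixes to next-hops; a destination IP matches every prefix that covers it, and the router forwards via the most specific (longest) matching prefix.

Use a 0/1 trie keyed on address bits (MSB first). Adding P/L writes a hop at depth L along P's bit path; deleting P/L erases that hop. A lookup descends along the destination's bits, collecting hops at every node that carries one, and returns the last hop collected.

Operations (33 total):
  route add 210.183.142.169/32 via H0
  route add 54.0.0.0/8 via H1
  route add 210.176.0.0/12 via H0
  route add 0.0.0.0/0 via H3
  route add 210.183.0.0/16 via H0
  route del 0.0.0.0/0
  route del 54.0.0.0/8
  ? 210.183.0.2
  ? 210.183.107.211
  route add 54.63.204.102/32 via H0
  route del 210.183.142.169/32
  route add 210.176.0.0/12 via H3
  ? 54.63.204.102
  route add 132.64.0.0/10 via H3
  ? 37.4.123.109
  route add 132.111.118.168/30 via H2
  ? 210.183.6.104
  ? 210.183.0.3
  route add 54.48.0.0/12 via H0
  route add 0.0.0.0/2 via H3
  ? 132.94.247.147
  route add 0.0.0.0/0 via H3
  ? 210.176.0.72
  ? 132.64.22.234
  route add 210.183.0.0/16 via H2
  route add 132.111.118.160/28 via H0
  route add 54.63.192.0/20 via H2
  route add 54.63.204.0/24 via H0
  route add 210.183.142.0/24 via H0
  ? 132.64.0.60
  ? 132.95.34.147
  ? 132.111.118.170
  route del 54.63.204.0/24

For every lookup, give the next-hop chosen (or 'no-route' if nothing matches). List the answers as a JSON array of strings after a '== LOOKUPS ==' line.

Trace:
  + 210.183.142.169/32 (H0) depth=32
  + 54.0.0.0/8 (H1) depth=8
  + 210.176.0.0/12 (H0) depth=12
  + 0.0.0.0/0 (H3) depth=0
  + 210.183.0.0/16 (H0) depth=16
  - 0.0.0.0/0 clear@0
  - 54.0.0.0/8 clear@8
  ? 210.183.0.2  path d0:-→d1:-→d2:-→d3:-→d4:-→d5:-→d6:-→d7:-→d8:-→d9:-→d10:-→d11:-→d12:H0→d13:-→d14:-→d15:-→d16:H0  best=H0
  ? 210.183.107.211  path d0:-→d1:-→d2:-→d3:-→d4:-→d5:-→d6:-→d7:-→d8:-→d9:-→d10:-→d11:-→d12:H0→d13:-→d14:-→d15:-→d16:H0  best=H0
  + 54.63.204.102/32 (H0) depth=32
  - 210.183.142.169/32 clear@32
  + 210.176.0.0/12 (H3) depth=12
  ? 54.63.204.102  path d0:-→d1:-→d2:-→d3:-→d4:-→d5:-→d6:-→d7:-→d8:-→d9:-→d10:-→d11:-→d12:-→d13:-→d14:-→d15:-→d16:-→d17:-→d18:-→d19:-→d20:-→d21:-→d22:-→d23:-→d24:-→d25:-→d26:-→d27:-→d28:-→d29:-→d30:-→d31:-→d32:H0  best=H0
  + 132.64.0.0/10 (H3) depth=10
  ? 37.4.123.109  path d0:-→d1:-→d2:-→d3:-  best=no-route
  + 132.111.118.168/30 (H2) depth=30
  ? 210.183.6.104  path d0:-→d1:-→d2:-→d3:-→d4:-→d5:-→d6:-→d7:-→d8:-→d9:-→d10:-→d11:-→d12:H3→d13:-→d14:-→d15:-→d16:H0  best=H0
  ? 210.183.0.3  path d0:-→d1:-→d2:-→d3:-→d4:-→d5:-→d6:-→d7:-→d8:-→d9:-→d10:-→d11:-→d12:H3→d13:-→d14:-→d15:-→d16:H0  best=H0
  + 54.48.0.0/12 (H0) depth=12
  + 0.0.0.0/2 (H3) depth=2
  ? 132.94.247.147  path d0:-→d1:-→d2:-→d3:-→d4:-→d5:-→d6:-→d7:-→d8:-→d9:-→d10:H3  best=H3
  + 0.0.0.0/0 (H3) depth=0
  ? 210.176.0.72  path d0:H3→d1:-→d2:-→d3:-→d4:-→d5:-→d6:-→d7:-→d8:-→d9:-→d10:-→d11:-→d12:H3→d13:-  best=H3
  ? 132.64.22.234  path d0:H3→d1:-→d2:-→d3:-→d4:-→d5:-→d6:-→d7:-→d8:-→d9:-→d10:H3  best=H3
  + 210.183.0.0/16 (H2) depth=16
  + 132.111.118.160/28 (H0) depth=28
  + 54.63.192.0/20 (H2) depth=20
  + 54.63.204.0/24 (H0) depth=24
  + 210.183.142.0/24 (H0) depth=24
  ? 132.64.0.60  path d0:H3→d1:-→d2:-→d3:-→d4:-→d5:-→d6:-→d7:-→d8:-→d9:-→d10:H3  best=H3
  ? 132.95.34.147  path d0:H3→d1:-→d2:-→d3:-→d4:-→d5:-→d6:-→d7:-→d8:-→d9:-→d10:H3  best=H3
  ? 132.111.118.170  path d0:H3→d1:-→d2:-→d3:-→d4:-→d5:-→d6:-→d7:-→d8:-→d9:-→d10:H3→d11:-→d12:-→d13:-→d14:-→d15:-→d16:-→d17:-→d18:-→d19:-→d20:-→d21:-→d22:-→d23:-→d24:-→d25:-→d26:-→d27:-→d28:H0→d29:-→d30:H2  best=H2
  - 54.63.204.0/24 clear@24

== LOOKUPS ==
["H0","H0","H0","no-route","H0","H0","H3","H3","H3","H3","H3","H2"]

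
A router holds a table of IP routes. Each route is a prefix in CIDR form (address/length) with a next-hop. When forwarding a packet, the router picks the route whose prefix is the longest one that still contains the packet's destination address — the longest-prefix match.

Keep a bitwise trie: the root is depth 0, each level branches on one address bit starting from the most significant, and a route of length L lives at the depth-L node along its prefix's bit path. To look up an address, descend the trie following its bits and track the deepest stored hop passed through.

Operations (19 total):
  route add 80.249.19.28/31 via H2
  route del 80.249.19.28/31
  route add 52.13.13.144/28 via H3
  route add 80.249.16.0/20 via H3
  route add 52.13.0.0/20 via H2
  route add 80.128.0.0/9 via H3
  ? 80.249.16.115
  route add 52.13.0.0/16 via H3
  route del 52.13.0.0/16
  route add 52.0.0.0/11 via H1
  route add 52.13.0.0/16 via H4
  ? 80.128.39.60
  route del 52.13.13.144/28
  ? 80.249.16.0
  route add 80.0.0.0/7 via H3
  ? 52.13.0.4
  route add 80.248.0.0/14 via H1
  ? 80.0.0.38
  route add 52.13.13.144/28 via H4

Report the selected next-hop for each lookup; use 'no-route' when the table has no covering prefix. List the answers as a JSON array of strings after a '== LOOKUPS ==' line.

Apply in order:
  + 80.249.19.28/31 (H2) depth=31
  - 80.249.19.28/31 clear@31
  + 52.13.13.144/28 (H3) depth=28
  + 80.249.16.0/20 (H3) depth=20
  + 52.13.0.0/20 (H2) depth=20
  + 80.128.0.0/9 (H3) depth=9
  Q 80.249.16.115: descend 0101000011111001000100 ; hops seen [H3,H3] ; pick H3
  + 52.13.0.0/16 (H3) depth=16
  - 52.13.0.0/16 clear@16
  + 52.0.0.0/11 (H1) depth=11
  + 52.13.0.0/16 (H4) depth=16
  Q 80.128.39.60: descend 010100001 ; hops seen [H3] ; pick H3
  - 52.13.13.144/28 clear@28
  Q 80.249.16.0: descend 0101000011111001000100 ; hops seen [H3,H3] ; pick H3
  + 80.0.0.0/7 (H3) depth=7
  Q 52.13.0.4: descend 00110100000011010000 ; hops seen [H1,H4,H2] ; pick H2
  + 80.248.0.0/14 (H1) depth=14
  Q 80.0.0.38: descend 01010000 ; hops seen [H3] ; pick H3
  + 52.13.13.144/28 (H4) depth=28

== LOOKUPS ==
["H3","H3","H3","H2","H3"]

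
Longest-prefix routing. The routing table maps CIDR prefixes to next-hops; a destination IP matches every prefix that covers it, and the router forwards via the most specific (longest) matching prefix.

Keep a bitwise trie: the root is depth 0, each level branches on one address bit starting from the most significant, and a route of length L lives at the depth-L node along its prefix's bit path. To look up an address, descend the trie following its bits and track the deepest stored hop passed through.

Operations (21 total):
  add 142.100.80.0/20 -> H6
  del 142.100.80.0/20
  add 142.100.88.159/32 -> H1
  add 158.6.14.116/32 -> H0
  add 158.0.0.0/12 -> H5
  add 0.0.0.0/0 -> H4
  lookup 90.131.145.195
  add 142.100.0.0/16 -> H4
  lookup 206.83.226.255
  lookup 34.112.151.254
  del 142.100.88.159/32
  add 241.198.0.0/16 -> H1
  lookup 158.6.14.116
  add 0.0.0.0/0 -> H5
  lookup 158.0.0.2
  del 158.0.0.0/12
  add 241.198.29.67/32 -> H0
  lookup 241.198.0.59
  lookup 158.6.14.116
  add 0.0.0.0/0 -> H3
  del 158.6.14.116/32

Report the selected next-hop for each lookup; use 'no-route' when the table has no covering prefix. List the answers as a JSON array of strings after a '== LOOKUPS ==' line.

Apply in order:
  add 142.100.80.0/20 -> H6 at depth 20
  del 142.100.80.0/20 (clear depth 20)
  add 142.100.88.159/32 -> H1 at depth 32
  add 158.6.14.116/32 -> H0 at depth 32
  add 158.0.0.0/12 -> H5 at depth 12
  add 0.0.0.0/0 -> H4 at depth 0
  lookup 90.131.145.195: bits ε walk d0:H4 -> H4
  add 142.100.0.0/16 -> H4 at depth 16
  lookup 206.83.226.255: bits 1 walk d0:H4→d1:- -> H4
  lookup 34.112.151.254: bits ε walk d0:H4 -> H4
  del 142.100.88.159/32 (clear depth 32)
  add 241.198.0.0/16 -> H1 at depth 16
  lookup 158.6.14.116: bits 10011110000001100000111001110100 walk d0:H4→d1:-→d2:-→d3:-→d4:-→d5:-→d6:-→d7:-→d8:-→d9:-→d10:-→d11:-→d12:H5→d13:-→d14:-→d15:-→d16:-→d17:-→d18:-→d19:-→d20:-→d21:-→d22:-→d23:-→d24:-→d25:-→d26:-→d27:-→d28:-→d29:-→d30:-→d31:-→d32:H0 -> H0
  add 0.0.0.0/0 -> H5 at depth 0
  lookup 158.0.0.2: bits 1001111000000 walk d0:H5→d1:-→d2:-→d3:-→d4:-→d5:-→d6:-→d7:-→d8:-→d9:-→d10:-→d11:-→d12:H5→d13:- -> H5
  del 158.0.0.0/12 (clear depth 12)
  add 241.198.29.67/32 -> H0 at depth 32
  lookup 241.198.0.59: bits 1111000111000110000 walk d0:H5→d1:-→d2:-→d3:-→d4:-→d5:-→d6:-→d7:-→d8:-→d9:-→d10:-→d11:-→d12:-→d13:-→d14:-→d15:-→d16:H1→d17:-→d18:-→d19:- -> H1
  lookup 158.6.14.116: bits 10011110000001100000111001110100 walk d0:H5→d1:-→d2:-→d3:-→d4:-→d5:-→d6:-→d7:-→d8:-→d9:-→d10:-→d11:-→d12:-→d13:-→d14:-→d15:-→d16:-→d17:-→d18:-→d19:-→d20:-→d21:-→d22:-→d23:-→d24:-→d25:-→d26:-→d27:-→d28:-→d29:-→d30:-→d31:-→d32:H0 -> H0
  add 0.0.0.0/0 -> H3 at depth 0
  del 158.6.14.116/32 (clear depth 32)

== LOOKUPS ==
["H4","H4","H4","H0","H5","H1","H0"]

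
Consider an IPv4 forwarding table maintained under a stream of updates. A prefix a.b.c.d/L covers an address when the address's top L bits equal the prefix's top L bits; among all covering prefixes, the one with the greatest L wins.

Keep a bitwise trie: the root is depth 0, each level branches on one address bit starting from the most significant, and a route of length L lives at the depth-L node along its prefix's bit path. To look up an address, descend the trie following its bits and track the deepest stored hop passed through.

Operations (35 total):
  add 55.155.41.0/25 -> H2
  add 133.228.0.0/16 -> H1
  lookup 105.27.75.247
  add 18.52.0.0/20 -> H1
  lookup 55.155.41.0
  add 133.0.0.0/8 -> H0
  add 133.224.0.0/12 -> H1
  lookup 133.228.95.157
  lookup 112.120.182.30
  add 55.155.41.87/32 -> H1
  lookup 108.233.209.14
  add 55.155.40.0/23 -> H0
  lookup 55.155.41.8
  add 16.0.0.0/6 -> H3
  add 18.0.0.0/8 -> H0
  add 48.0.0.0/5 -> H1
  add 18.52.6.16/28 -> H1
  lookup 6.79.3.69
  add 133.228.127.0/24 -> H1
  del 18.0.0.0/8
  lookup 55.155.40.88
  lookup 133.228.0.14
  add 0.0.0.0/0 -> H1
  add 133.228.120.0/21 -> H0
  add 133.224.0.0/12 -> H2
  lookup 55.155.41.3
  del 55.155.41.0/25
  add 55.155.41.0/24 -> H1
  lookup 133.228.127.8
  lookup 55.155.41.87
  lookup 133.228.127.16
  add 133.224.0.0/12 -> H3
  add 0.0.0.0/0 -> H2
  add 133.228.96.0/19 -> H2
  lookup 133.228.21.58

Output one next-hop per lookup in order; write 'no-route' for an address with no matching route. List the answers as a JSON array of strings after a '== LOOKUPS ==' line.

Trace:
  + 55.155.41.0/25 (H2) depth=25
  + 133.228.0.0/16 (H1) depth=16
  Q 105.27.75.247: descend 0 ; hops seen [∅] ; pick no-route
  + 18.52.0.0/20 (H1) depth=20
  Q 55.155.41.0: descend 0011011110011011001010010 ; hops seen [H2] ; pick H2
  + 133.0.0.0/8 (H0) depth=8
  + 133.224.0.0/12 (H1) depth=12
  Q 133.228.95.157: descend 1000010111100100 ; hops seen [H0,H1,H1] ; pick H1
  Q 112.120.182.30: descend 0 ; hops seen [∅] ; pick no-route
  + 55.155.41.87/32 (H1) depth=32
  Q 108.233.209.14: descend 0 ; hops seen [∅] ; pick no-route
  + 55.155.40.0/23 (H0) depth=23
  Q 55.155.41.8: descend 0011011110011011001010010 ; hops seen [H0,H2] ; pick H2
  + 16.0.0.0/6 (H3) depth=6
  + 18.0.0.0/8 (H0) depth=8
  + 48.0.0.0/5 (H1) depth=5
  + 18.52.6.16/28 (H1) depth=28
  Q 6.79.3.69: descend 000 ; hops seen [∅] ; pick no-route
  + 133.228.127.0/24 (H1) depth=24
  del 18.0.0.0/8 (clear depth 8)
  Q 55.155.40.88: descend 00110111100110110010100 ; hops seen [H1,H0] ; pick H0
  Q 133.228.0.14: descend 10000101111001000 ; hops seen [H0,H1,H1] ; pick H1
  + 0.0.0.0/0 (H1) depth=0
  + 133.228.120.0/21 (H0) depth=21
  + 133.224.0.0/12 (H2) depth=12
  Q 55.155.41.3: descend 0011011110011011001010010 ; hops seen [H1,H1,H0,H2] ; pick H2
  del 55.155.41.0/25 (clear depth 25)
  + 55.155.41.0/24 (H1) depth=24
  Q 133.228.127.8: descend 100001011110010001111111 ; hops seen [H1,H0,H2,H1,H0,H1] ; pick H1
  Q 55.155.41.87: descend 00110111100110110010100101010111 ; hops seen [H1,H1,H0,H1,H1] ; pick H1
  Q 133.228.127.16: descend 100001011110010001111111 ; hops seen [H1,H0,H2,H1,H0,H1] ; pick H1
  + 133.224.0.0/12 (H3) depth=12
  + 0.0.0.0/0 (H2) depth=0
  + 133.228.96.0/19 (H2) depth=19
  Q 133.228.21.58: descend 10000101111001000 ; hops seen [H2,H0,H3,H1] ; pick H1

== LOOKUPS ==
["no-route","H2","H1","no-route","no-route","H2","no-route","H0","H1","H2","H1","H1","H1","H1"]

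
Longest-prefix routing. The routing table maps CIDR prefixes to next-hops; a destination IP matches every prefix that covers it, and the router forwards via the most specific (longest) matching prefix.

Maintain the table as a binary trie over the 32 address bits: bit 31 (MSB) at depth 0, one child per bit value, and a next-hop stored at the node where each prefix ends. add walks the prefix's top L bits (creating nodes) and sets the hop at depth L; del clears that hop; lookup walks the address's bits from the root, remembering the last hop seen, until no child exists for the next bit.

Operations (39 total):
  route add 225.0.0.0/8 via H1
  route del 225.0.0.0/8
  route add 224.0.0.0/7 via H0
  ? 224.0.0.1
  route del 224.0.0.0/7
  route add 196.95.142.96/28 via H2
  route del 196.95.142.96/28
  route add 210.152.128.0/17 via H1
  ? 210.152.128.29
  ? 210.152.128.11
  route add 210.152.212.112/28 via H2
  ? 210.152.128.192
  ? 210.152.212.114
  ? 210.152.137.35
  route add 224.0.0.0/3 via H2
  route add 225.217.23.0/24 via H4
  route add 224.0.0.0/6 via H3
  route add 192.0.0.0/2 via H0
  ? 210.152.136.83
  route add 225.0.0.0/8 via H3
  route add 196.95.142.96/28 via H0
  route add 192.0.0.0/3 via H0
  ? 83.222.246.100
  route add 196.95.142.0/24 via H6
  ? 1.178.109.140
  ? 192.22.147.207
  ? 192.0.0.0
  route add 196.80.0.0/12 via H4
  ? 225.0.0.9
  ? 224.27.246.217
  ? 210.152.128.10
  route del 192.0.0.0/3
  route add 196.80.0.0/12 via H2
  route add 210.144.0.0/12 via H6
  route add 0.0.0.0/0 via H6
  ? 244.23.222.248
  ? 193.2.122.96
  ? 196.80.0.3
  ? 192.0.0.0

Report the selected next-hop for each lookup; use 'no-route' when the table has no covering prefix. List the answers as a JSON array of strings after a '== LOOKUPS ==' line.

Process each operation:
  + 225.0.0.0/8 (H1) depth=8
  - 225.0.0.0/8 clear@8
  + 224.0.0.0/7 (H0) depth=7
  ? 224.0.0.1  path d0:-→d1:-→d2:-→d3:-→d4:-→d5:-→d6:-→d7:H0  best=H0
  - 224.0.0.0/7 clear@7
  + 196.95.142.96/28 (H2) depth=28
  - 196.95.142.96/28 clear@28
  + 210.152.128.0/17 (H1) depth=17
  ? 210.152.128.29  path d0:-→d1:-→d2:-→d3:-→d4:-→d5:-→d6:-→d7:-→d8:-→d9:-→d10:-→d11:-→d12:-→d13:-→d14:-→d15:-→d16:-→d17:H1  best=H1
  ? 210.152.128.11  path d0:-→d1:-→d2:-→d3:-→d4:-→d5:-→d6:-→d7:-→d8:-→d9:-→d10:-→d11:-→d12:-→d13:-→d14:-→d15:-→d16:-→d17:H1  best=H1
  + 210.152.212.112/28 (H2) depth=28
  ? 210.152.128.192  path d0:-→d1:-→d2:-→d3:-→d4:-→d5:-→d6:-→d7:-→d8:-→d9:-→d10:-→d11:-→d12:-→d13:-→d14:-→d15:-→d16:-→d17:H1  best=H1
  ? 210.152.212.114  path d0:-→d1:-→d2:-→d3:-→d4:-→d5:-→d6:-→d7:-→d8:-→d9:-→d10:-→d11:-→d12:-→d13:-→d14:-→d15:-→d16:-→d17:H1→d18:-→d19:-→d20:-→d21:-→d22:-→d23:-→d24:-→d25:-→d26:-→d27:-→d28:H2  best=H2
  ? 210.152.137.35  path d0:-→d1:-→d2:-→d3:-→d4:-→d5:-→d6:-→d7:-→d8:-→d9:-→d10:-→d11:-→d12:-→d13:-→d14:-→d15:-→d16:-→d17:H1  best=H1
  + 224.0.0.0/3 (H2) depth=3
  + 225.217.23.0/24 (H4) depth=24
  + 224.0.0.0/6 (H3) depth=6
  + 192.0.0.0/2 (H0) depth=2
  ? 210.152.136.83  path d0:-→d1:-→d2:H0→d3:-→d4:-→d5:-→d6:-→d7:-→d8:-→d9:-→d10:-→d11:-→d12:-→d13:-→d14:-→d15:-→d16:-→d17:H1  best=H1
  + 225.0.0.0/8 (H3) depth=8
  + 196.95.142.96/28 (H0) depth=28
  + 192.0.0.0/3 (H0) depth=3
  ? 83.222.246.100  path d0:-  best=no-route
  + 196.95.142.0/24 (H6) depth=24
  ? 1.178.109.140  path d0:-  best=no-route
  ? 192.22.147.207  path d0:-→d1:-→d2:H0→d3:H0→d4:-→d5:-  best=H0
  ? 192.0.0.0  path d0:-→d1:-→d2:H0→d3:H0→d4:-→d5:-  best=H0
  + 196.80.0.0/12 (H4) depth=12
  ? 225.0.0.9  path d0:-→d1:-→d2:H0→d3:H2→d4:-→d5:-→d6:H3→d7:-→d8:H3  best=H3
  ? 224.27.246.217  path d0:-→d1:-→d2:H0→d3:H2→d4:-→d5:-→d6:H3→d7:-  best=H3
  ? 210.152.128.10  path d0:-→d1:-→d2:H0→d3:H0→d4:-→d5:-→d6:-→d7:-→d8:-→d9:-→d10:-→d11:-→d12:-→d13:-→d14:-→d15:-→d16:-→d17:H1  best=H1
  - 192.0.0.0/3 clear@3
  + 196.80.0.0/12 (H2) depth=12
  + 210.144.0.0/12 (H6) depth=12
  + 0.0.0.0/0 (H6) depth=0
  ? 244.23.222.248  path d0:H6→d1:-→d2:H0→d3:H2  best=H2
  ? 193.2.122.96  path d0:H6→d1:-→d2:H0→d3:-→d4:-→d5:-  best=H0
  ? 196.80.0.3  path d0:H6→d1:-→d2:H0→d3:-→d4:-→d5:-→d6:-→d7:-→d8:-→d9:-→d10:-→d11:-→d12:H2  best=H2
  ? 192.0.0.0  path d0:H6→d1:-→d2:H0→d3:-→d4:-→d5:-  best=H0

== LOOKUPS ==
["H0","H1","H1","H1","H2","H1","H1","no-route","no-route","H0","H0","H3","H3","H1","H2","H0","H2","H0"]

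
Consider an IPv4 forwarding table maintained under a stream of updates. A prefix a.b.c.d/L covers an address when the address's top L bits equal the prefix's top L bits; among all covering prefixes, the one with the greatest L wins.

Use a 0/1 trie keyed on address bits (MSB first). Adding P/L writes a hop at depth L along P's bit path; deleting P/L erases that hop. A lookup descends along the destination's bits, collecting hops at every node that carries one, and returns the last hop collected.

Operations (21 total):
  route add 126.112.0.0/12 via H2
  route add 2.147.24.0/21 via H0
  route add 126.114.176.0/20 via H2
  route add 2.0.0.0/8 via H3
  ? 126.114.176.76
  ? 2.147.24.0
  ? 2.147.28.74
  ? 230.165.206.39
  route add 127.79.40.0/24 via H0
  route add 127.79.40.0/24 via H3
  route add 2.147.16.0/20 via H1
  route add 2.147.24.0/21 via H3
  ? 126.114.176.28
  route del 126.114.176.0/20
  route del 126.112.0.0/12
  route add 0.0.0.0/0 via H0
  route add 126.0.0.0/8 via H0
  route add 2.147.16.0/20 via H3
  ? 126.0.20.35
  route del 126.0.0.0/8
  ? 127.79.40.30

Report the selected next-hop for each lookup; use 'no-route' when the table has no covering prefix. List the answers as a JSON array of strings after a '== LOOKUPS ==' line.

Apply in order:
  add 126.112.0.0/12 -> H2 at depth 12
  add 2.147.24.0/21 -> H0 at depth 21
  add 126.114.176.0/20 -> H2 at depth 20
  add 2.0.0.0/8 -> H3 at depth 8
  ? 126.114.176.76  path d0:-→d1:-→d2:-→d3:-→d4:-→d5:-→d6:-→d7:-→d8:-→d9:-→d10:-→d11:-→d12:H2→d13:-→d14:-→d15:-→d16:-→d17:-→d18:-→d19:-→d20:H2  best=H2
  ? 2.147.24.0  path d0:-→d1:-→d2:-→d3:-→d4:-→d5:-→d6:-→d7:-→d8:H3→d9:-→d10:-→d11:-→d12:-→d13:-→d14:-→d15:-→d16:-→d17:-→d18:-→d19:-→d20:-→d21:H0  best=H0
  ? 2.147.28.74  path d0:-→d1:-→d2:-→d3:-→d4:-→d5:-→d6:-→d7:-→d8:H3→d9:-→d10:-→d11:-→d12:-→d13:-→d14:-→d15:-→d16:-→d17:-→d18:-→d19:-→d20:-→d21:H0  best=H0
  ? 230.165.206.39  path d0:-  best=no-route
  add 127.79.40.0/24 -> H0 at depth 24
  add 127.79.40.0/24 -> H3 at depth 24
  add 2.147.16.0/20 -> H1 at depth 20
  add 2.147.24.0/21 -> H3 at depth 21
  ? 126.114.176.28  path d0:-→d1:-→d2:-→d3:-→d4:-→d5:-→d6:-→d7:-→d8:-→d9:-→d10:-→d11:-→d12:H2→d13:-→d14:-→d15:-→d16:-→d17:-→d18:-→d19:-→d20:H2  best=H2
  del 126.114.176.0/20 (clear depth 20)
  del 126.112.0.0/12 (clear depth 12)
  add 0.0.0.0/0 -> H0 at depth 0
  add 126.0.0.0/8 -> H0 at depth 8
  add 2.147.16.0/20 -> H3 at depth 20
  ? 126.0.20.35  path d0:H0→d1:-→d2:-→d3:-→d4:-→d5:-→d6:-→d7:-→d8:H0→d9:-  best=H0
  del 126.0.0.0/8 (clear depth 8)
  ? 127.79.40.30  path d0:H0→d1:-→d2:-→d3:-→d4:-→d5:-→d6:-→d7:-→d8:-→d9:-→d10:-→d11:-→d12:-→d13:-→d14:-→d15:-→d16:-→d17:-→d18:-→d19:-→d20:-→d21:-→d22:-→d23:-→d24:H3  best=H3

== LOOKUPS ==
["H2","H0","H0","no-route","H2","H0","H3"]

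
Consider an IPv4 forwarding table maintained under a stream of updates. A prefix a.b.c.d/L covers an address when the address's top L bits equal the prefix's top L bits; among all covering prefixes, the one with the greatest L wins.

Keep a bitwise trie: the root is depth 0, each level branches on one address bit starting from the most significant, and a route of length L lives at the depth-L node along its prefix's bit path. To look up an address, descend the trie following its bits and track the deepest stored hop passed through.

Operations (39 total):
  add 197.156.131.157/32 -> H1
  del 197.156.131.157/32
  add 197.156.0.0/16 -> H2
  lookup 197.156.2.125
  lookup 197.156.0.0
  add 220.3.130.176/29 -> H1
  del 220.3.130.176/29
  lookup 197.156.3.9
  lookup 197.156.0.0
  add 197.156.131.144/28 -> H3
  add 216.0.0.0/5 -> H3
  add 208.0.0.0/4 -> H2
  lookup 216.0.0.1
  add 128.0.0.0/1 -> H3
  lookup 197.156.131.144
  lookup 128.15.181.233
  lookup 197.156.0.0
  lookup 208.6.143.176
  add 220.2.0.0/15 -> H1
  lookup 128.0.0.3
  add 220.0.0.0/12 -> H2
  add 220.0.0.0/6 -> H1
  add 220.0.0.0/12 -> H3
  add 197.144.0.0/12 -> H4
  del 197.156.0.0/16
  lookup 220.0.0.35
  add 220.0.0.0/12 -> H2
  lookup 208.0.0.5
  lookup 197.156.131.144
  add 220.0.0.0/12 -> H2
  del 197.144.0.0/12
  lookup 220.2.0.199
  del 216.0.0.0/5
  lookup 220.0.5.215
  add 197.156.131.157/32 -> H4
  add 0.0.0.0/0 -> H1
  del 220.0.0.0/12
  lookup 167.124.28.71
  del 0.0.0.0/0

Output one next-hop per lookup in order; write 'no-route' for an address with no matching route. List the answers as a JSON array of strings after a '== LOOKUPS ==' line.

Process each operation:
  + 197.156.131.157/32 (H1) depth=32
  del 197.156.131.157/32 (clear depth 32)
  + 197.156.0.0/16 (H2) depth=16
  ? 197.156.2.125  path d0:-→d1:-→d2:-→d3:-→d4:-→d5:-→d6:-→d7:-→d8:-→d9:-→d10:-→d11:-→d12:-→d13:-→d14:-→d15:-→d16:H2  best=H2
  ? 197.156.0.0  path d0:-→d1:-→d2:-→d3:-→d4:-→d5:-→d6:-→d7:-→d8:-→d9:-→d10:-→d11:-→d12:-→d13:-→d14:-→d15:-→d16:H2  best=H2
  + 220.3.130.176/29 (H1) depth=29
  del 220.3.130.176/29 (clear depth 29)
  ? 197.156.3.9  path d0:-→d1:-→d2:-→d3:-→d4:-→d5:-→d6:-→d7:-→d8:-→d9:-→d10:-→d11:-→d12:-→d13:-→d14:-→d15:-→d16:H2  best=H2
  ? 197.156.0.0  path d0:-→d1:-→d2:-→d3:-→d4:-→d5:-→d6:-→d7:-→d8:-→d9:-→d10:-→d11:-→d12:-→d13:-→d14:-→d15:-→d16:H2  best=H2
  + 197.156.131.144/28 (H3) depth=28
  + 216.0.0.0/5 (H3) depth=5
  + 208.0.0.0/4 (H2) depth=4
  ? 216.0.0.1  path d0:-→d1:-→d2:-→d3:-→d4:H2→d5:H3  best=H3
  + 128.0.0.0/1 (H3) depth=1
  ? 197.156.131.144  path d0:-→d1:H3→d2:-→d3:-→d4:-→d5:-→d6:-→d7:-→d8:-→d9:-→d10:-→d11:-→d12:-→d13:-→d14:-→d15:-→d16:H2→d17:-→d18:-→d19:-→d20:-→d21:-→d22:-→d23:-→d24:-→d25:-→d26:-→d27:-→d28:H3  best=H3
  ? 128.15.181.233  path d0:-→d1:H3  best=H3
  ? 197.156.0.0  path d0:-→d1:H3→d2:-→d3:-→d4:-→d5:-→d6:-→d7:-→d8:-→d9:-→d10:-→d11:-→d12:-→d13:-→d14:-→d15:-→d16:H2  best=H2
  ? 208.6.143.176  path d0:-→d1:H3→d2:-→d3:-→d4:H2  best=H2
  + 220.2.0.0/15 (H1) depth=15
  ? 128.0.0.3  path d0:-→d1:H3  best=H3
  + 220.0.0.0/12 (H2) depth=12
  + 220.0.0.0/6 (H1) depth=6
  + 220.0.0.0/12 (H3) depth=12
  + 197.144.0.0/12 (H4) depth=12
  del 197.156.0.0/16 (clear depth 16)
  ? 220.0.0.35  path d0:-→d1:H3→d2:-→d3:-→d4:H2→d5:H3→d6:H1→d7:-→d8:-→d9:-→d10:-→d11:-→d12:H3→d13:-→d14:-  best=H3
  + 220.0.0.0/12 (H2) depth=12
  ? 208.0.0.5  path d0:-→d1:H3→d2:-→d3:-→d4:H2  best=H2
  ? 197.156.131.144  path d0:-→d1:H3→d2:-→d3:-→d4:-→d5:-→d6:-→d7:-→d8:-→d9:-→d10:-→d11:-→d12:H4→d13:-→d14:-→d15:-→d16:-→d17:-→d18:-→d19:-→d20:-→d21:-→d22:-→d23:-→d24:-→d25:-→d26:-→d27:-→d28:H3  best=H3
  + 220.0.0.0/12 (H2) depth=12
  del 197.144.0.0/12 (clear depth 12)
  ? 220.2.0.199  path d0:-→d1:H3→d2:-→d3:-→d4:H2→d5:H3→d6:H1→d7:-→d8:-→d9:-→d10:-→d11:-→d12:H2→d13:-→d14:-→d15:H1  best=H1
  del 216.0.0.0/5 (clear depth 5)
  ? 220.0.5.215  path d0:-→d1:H3→d2:-→d3:-→d4:H2→d5:-→d6:H1→d7:-→d8:-→d9:-→d10:-→d11:-→d12:H2→d13:-→d14:-  best=H2
  + 197.156.131.157/32 (H4) depth=32
  + 0.0.0.0/0 (H1) depth=0
  del 220.0.0.0/12 (clear depth 12)
  ? 167.124.28.71  path d0:H1→d1:H3  best=H3
  del 0.0.0.0/0 (clear depth 0)

== LOOKUPS ==
["H2","H2","H2","H2","H3","H3","H3","H2","H2","H3","H3","H2","H3","H1","H2","H3"]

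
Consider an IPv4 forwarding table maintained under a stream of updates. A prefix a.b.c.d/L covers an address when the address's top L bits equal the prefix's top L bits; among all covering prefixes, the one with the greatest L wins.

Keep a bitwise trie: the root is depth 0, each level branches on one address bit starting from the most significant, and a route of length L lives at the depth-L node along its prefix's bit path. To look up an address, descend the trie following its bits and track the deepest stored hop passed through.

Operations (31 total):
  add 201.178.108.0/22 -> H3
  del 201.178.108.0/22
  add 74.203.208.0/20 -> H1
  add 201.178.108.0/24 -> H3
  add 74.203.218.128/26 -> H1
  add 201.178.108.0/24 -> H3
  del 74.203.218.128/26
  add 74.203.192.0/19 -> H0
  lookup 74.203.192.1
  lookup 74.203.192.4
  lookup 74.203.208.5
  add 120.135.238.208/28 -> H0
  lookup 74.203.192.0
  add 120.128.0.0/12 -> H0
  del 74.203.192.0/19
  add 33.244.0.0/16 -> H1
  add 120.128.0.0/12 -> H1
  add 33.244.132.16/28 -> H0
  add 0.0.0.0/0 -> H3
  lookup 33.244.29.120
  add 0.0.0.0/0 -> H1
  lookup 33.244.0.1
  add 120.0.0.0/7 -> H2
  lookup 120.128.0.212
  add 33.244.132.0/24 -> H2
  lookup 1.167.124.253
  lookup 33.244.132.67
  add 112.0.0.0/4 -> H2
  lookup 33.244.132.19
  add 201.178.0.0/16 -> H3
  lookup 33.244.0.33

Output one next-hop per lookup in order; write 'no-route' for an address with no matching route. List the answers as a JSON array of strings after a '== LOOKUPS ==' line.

Process each operation:
  + 201.178.108.0/22 (H3) depth=22
  del 201.178.108.0/22 (clear depth 22)
  + 74.203.208.0/20 (H1) depth=20
  + 201.178.108.0/24 (H3) depth=24
  + 74.203.218.128/26 (H1) depth=26
  + 201.178.108.0/24 (H3) depth=24
  del 74.203.218.128/26 (clear depth 26)
  + 74.203.192.0/19 (H0) depth=19
  ? 74.203.192.1  path d0:-→d1:-→d2:-→d3:-→d4:-→d5:-→d6:-→d7:-→d8:-→d9:-→d10:-→d11:-→d12:-→d13:-→d14:-→d15:-→d16:-→d17:-→d18:-→d19:H0  best=H0
  ? 74.203.192.4  path d0:-→d1:-→d2:-→d3:-→d4:-→d5:-→d6:-→d7:-→d8:-→d9:-→d10:-→d11:-→d12:-→d13:-→d14:-→d15:-→d16:-→d17:-→d18:-→d19:H0  best=H0
  ? 74.203.208.5  path d0:-→d1:-→d2:-→d3:-→d4:-→d5:-→d6:-→d7:-→d8:-→d9:-→d10:-→d11:-→d12:-→d13:-→d14:-→d15:-→d16:-→d17:-→d18:-→d19:H0→d20:H1  best=H1
  + 120.135.238.208/28 (H0) depth=28
  ? 74.203.192.0  path d0:-→d1:-→d2:-→d3:-→d4:-→d5:-→d6:-→d7:-→d8:-→d9:-→d10:-→d11:-→d12:-→d13:-→d14:-→d15:-→d16:-→d17:-→d18:-→d19:H0  best=H0
  + 120.128.0.0/12 (H0) depth=12
  del 74.203.192.0/19 (clear depth 19)
  + 33.244.0.0/16 (H1) depth=16
  + 120.128.0.0/12 (H1) depth=12
  + 33.244.132.16/28 (H0) depth=28
  + 0.0.0.0/0 (H3) depth=0
  ? 33.244.29.120  path d0:H3→d1:-→d2:-→d3:-→d4:-→d5:-→d6:-→d7:-→d8:-→d9:-→d10:-→d11:-→d12:-→d13:-→d14:-→d15:-→d16:H1  best=H1
  + 0.0.0.0/0 (H1) depth=0
  ? 33.244.0.1  path d0:H1→d1:-→d2:-→d3:-→d4:-→d5:-→d6:-→d7:-→d8:-→d9:-→d10:-→d11:-→d12:-→d13:-→d14:-→d15:-→d16:H1  best=H1
  + 120.0.0.0/7 (H2) depth=7
  ? 120.128.0.212  path d0:H1→d1:-→d2:-→d3:-→d4:-→d5:-→d6:-→d7:H2→d8:-→d9:-→d10:-→d11:-→d12:H1→d13:-  best=H1
  + 33.244.132.0/24 (H2) depth=24
  ? 1.167.124.253  path d0:H1→d1:-→d2:-  best=H1
  ? 33.244.132.67  path d0:H1→d1:-→d2:-→d3:-→d4:-→d5:-→d6:-→d7:-→d8:-→d9:-→d10:-→d11:-→d12:-→d13:-→d14:-→d15:-→d16:H1→d17:-→d18:-→d19:-→d20:-→d21:-→d22:-→d23:-→d24:H2→d25:-  best=H2
  + 112.0.0.0/4 (H2) depth=4
  ? 33.244.132.19  path d0:H1→d1:-→d2:-→d3:-→d4:-→d5:-→d6:-→d7:-→d8:-→d9:-→d10:-→d11:-→d12:-→d13:-→d14:-→d15:-→d16:H1→d17:-→d18:-→d19:-→d20:-→d21:-→d22:-→d23:-→d24:H2→d25:-→d26:-→d27:-→d28:H0  best=H0
  + 201.178.0.0/16 (H3) depth=16
  ? 33.244.0.33  path d0:H1→d1:-→d2:-→d3:-→d4:-→d5:-→d6:-→d7:-→d8:-→d9:-→d10:-→d11:-→d12:-→d13:-→d14:-→d15:-→d16:H1  best=H1

== LOOKUPS ==
["H0","H0","H1","H0","H1","H1","H1","H1","H2","H0","H1"]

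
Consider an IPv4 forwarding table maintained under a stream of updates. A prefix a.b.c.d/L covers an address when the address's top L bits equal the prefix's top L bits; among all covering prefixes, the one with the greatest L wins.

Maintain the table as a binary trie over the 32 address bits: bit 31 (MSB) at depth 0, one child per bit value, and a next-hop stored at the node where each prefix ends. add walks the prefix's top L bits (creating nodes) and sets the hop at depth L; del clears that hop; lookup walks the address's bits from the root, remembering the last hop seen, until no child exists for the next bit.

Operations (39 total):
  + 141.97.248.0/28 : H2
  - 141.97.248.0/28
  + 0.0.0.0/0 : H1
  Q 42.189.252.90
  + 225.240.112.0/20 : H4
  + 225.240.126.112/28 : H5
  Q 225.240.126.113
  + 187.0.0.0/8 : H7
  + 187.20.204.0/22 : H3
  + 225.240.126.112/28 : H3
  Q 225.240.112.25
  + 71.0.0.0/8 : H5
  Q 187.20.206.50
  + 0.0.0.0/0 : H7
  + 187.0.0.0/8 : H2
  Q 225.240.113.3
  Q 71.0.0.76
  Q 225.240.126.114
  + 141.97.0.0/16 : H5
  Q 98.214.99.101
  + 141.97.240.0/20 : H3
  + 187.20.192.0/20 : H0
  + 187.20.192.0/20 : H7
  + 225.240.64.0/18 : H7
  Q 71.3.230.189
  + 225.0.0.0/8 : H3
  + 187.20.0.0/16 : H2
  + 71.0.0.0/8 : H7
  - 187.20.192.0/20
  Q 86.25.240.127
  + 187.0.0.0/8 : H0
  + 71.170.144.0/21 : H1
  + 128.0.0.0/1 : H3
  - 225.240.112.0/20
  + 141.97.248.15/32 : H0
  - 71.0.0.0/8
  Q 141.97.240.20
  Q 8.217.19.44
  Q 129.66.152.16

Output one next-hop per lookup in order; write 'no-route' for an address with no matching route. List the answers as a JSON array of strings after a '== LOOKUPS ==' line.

Process each operation:
  + 141.97.248.0/28 (H2) depth=28
  - 141.97.248.0/28 clear@28
  + 0.0.0.0/0 (H1) depth=0
  Q 42.189.252.90: descend ε ; hops seen [H1] ; pick H1
  + 225.240.112.0/20 (H4) depth=20
  + 225.240.126.112/28 (H5) depth=28
  Q 225.240.126.113: descend 1110000111110000011111100111 ; hops seen [H1,H4,H5] ; pick H5
  + 187.0.0.0/8 (H7) depth=8
  + 187.20.204.0/22 (H3) depth=22
  + 225.240.126.112/28 (H3) depth=28
  Q 225.240.112.25: descend 11100001111100000111 ; hops seen [H1,H4] ; pick H4
  + 71.0.0.0/8 (H5) depth=8
  Q 187.20.206.50: descend 1011101100010100110011 ; hops seen [H1,H7,H3] ; pick H3
  + 0.0.0.0/0 (H7) depth=0
  + 187.0.0.0/8 (H2) depth=8
  Q 225.240.113.3: descend 11100001111100000111 ; hops seen [H7,H4] ; pick H4
  Q 71.0.0.76: descend 01000111 ; hops seen [H7,H5] ; pick H5
  Q 225.240.126.114: descend 1110000111110000011111100111 ; hops seen [H7,H4,H3] ; pick H3
  + 141.97.0.0/16 (H5) depth=16
  Q 98.214.99.101: descend 01 ; hops seen [H7] ; pick H7
  + 141.97.240.0/20 (H3) depth=20
  + 187.20.192.0/20 (H0) depth=20
  + 187.20.192.0/20 (H7) depth=20
  + 225.240.64.0/18 (H7) depth=18
  Q 71.3.230.189: descend 01000111 ; hops seen [H7,H5] ; pick H5
  + 225.0.0.0/8 (H3) depth=8
  + 187.20.0.0/16 (H2) depth=16
  + 71.0.0.0/8 (H7) depth=8
  - 187.20.192.0/20 clear@20
  Q 86.25.240.127: descend 010 ; hops seen [H7] ; pick H7
  + 187.0.0.0/8 (H0) depth=8
  + 71.170.144.0/21 (H1) depth=21
  + 128.0.0.0/1 (H3) depth=1
  - 225.240.112.0/20 clear@20
  + 141.97.248.15/32 (H0) depth=32
  - 71.0.0.0/8 clear@8
  Q 141.97.240.20: descend 10001101011000011111 ; hops seen [H7,H3,H5,H3] ; pick H3
  Q 8.217.19.44: descend 0 ; hops seen [H7] ; pick H7
  Q 129.66.152.16: descend 1000 ; hops seen [H7,H3] ; pick H3

== LOOKUPS ==
["H1","H5","H4","H3","H4","H5","H3","H7","H5","H7","H3","H7","H3"]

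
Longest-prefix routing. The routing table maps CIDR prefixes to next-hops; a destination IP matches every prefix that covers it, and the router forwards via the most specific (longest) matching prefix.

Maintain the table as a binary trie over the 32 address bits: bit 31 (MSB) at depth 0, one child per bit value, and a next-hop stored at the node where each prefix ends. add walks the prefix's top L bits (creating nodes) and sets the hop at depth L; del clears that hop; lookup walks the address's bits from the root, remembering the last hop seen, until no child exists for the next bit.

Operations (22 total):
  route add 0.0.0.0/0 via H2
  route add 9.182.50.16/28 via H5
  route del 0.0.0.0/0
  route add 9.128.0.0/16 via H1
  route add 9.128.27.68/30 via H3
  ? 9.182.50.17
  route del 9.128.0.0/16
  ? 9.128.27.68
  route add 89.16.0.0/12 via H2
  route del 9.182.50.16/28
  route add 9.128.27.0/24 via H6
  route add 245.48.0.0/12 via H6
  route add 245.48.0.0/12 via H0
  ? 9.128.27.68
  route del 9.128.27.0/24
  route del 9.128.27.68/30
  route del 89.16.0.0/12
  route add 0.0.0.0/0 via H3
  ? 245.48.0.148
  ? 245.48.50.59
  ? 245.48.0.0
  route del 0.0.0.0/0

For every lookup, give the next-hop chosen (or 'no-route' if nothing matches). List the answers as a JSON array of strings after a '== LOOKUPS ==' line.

Trace:
  + 0.0.0.0/0 (H2) depth=0
  + 9.182.50.16/28 (H5) depth=28
  - 0.0.0.0/0 clear@0
  + 9.128.0.0/16 (H1) depth=16
  + 9.128.27.68/30 (H3) depth=30
  lookup 9.182.50.17: bits 0000100110110110001100100001 walk d0:-→d1:-→d2:-→d3:-→d4:-→d5:-→d6:-→d7:-→d8:-→d9:-→d10:-→d11:-→d12:-→d13:-→d14:-→d15:-→d16:-→d17:-→d18:-→d19:-→d20:-→d21:-→d22:-→d23:-→d24:-→d25:-→d26:-→d27:-→d28:H5 -> H5
  - 9.128.0.0/16 clear@16
  lookup 9.128.27.68: bits 000010011000000000011011010001 walk d0:-→d1:-→d2:-→d3:-→d4:-→d5:-→d6:-→d7:-→d8:-→d9:-→d10:-→d11:-→d12:-→d13:-→d14:-→d15:-→d16:-→d17:-→d18:-→d19:-→d20:-→d21:-→d22:-→d23:-→d24:-→d25:-→d26:-→d27:-→d28:-→d29:-→d30:H3 -> H3
  + 89.16.0.0/12 (H2) depth=12
  - 9.182.50.16/28 clear@28
  + 9.128.27.0/24 (H6) depth=24
  + 245.48.0.0/12 (H6) depth=12
  + 245.48.0.0/12 (H0) depth=12
  lookup 9.128.27.68: bits 000010011000000000011011010001 walk d0:-→d1:-→d2:-→d3:-→d4:-→d5:-→d6:-→d7:-→d8:-→d9:-→d10:-→d11:-→d12:-→d13:-→d14:-→d15:-→d16:-→d17:-→d18:-→d19:-→d20:-→d21:-→d22:-→d23:-→d24:H6→d25:-→d26:-→d27:-→d28:-→d29:-→d30:H3 -> H3
  - 9.128.27.0/24 clear@24
  - 9.128.27.68/30 clear@30
  - 89.16.0.0/12 clear@12
  + 0.0.0.0/0 (H3) depth=0
  lookup 245.48.0.148: bits 111101010011 walk d0:H3→d1:-→d2:-→d3:-→d4:-→d5:-→d6:-→d7:-→d8:-→d9:-→d10:-→d11:-→d12:H0 -> H0
  lookup 245.48.50.59: bits 111101010011 walk d0:H3→d1:-→d2:-→d3:-→d4:-→d5:-→d6:-→d7:-→d8:-→d9:-→d10:-→d11:-→d12:H0 -> H0
  lookup 245.48.0.0: bits 111101010011 walk d0:H3→d1:-→d2:-→d3:-→d4:-→d5:-→d6:-→d7:-→d8:-→d9:-→d10:-→d11:-→d12:H0 -> H0
  - 0.0.0.0/0 clear@0

== LOOKUPS ==
["H5","H3","H3","H0","H0","H0"]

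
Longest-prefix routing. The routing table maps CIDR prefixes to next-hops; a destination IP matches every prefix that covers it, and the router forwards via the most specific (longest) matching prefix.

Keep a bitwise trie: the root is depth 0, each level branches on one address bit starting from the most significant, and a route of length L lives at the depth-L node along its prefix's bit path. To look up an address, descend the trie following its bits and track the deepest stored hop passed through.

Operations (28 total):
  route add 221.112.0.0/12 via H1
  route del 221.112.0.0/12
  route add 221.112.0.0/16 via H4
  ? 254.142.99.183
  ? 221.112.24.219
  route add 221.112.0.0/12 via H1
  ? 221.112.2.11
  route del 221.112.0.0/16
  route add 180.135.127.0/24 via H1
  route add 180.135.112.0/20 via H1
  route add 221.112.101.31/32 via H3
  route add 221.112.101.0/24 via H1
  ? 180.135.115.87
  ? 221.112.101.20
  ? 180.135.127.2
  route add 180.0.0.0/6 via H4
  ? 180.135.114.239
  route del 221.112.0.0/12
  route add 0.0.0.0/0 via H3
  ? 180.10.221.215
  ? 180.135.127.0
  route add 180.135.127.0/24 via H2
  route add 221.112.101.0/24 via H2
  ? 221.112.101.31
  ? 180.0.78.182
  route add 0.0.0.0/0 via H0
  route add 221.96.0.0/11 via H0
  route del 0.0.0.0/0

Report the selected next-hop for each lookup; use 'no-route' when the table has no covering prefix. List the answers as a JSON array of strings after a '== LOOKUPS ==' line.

Process each operation:
  add 221.112.0.0/12 -> H1 at depth 12
  del 221.112.0.0/12 (clear depth 12)
  add 221.112.0.0/16 -> H4 at depth 16
  Q 254.142.99.183: descend 11 ; hops seen [∅] ; pick no-route
  Q 221.112.24.219: descend 1101110101110000 ; hops seen [H4] ; pick H4
  add 221.112.0.0/12 -> H1 at depth 12
  Q 221.112.2.11: descend 1101110101110000 ; hops seen [H1,H4] ; pick H4
  del 221.112.0.0/16 (clear depth 16)
  add 180.135.127.0/24 -> H1 at depth 24
  add 180.135.112.0/20 -> H1 at depth 20
  add 221.112.101.31/32 -> H3 at depth 32
  add 221.112.101.0/24 -> H1 at depth 24
  Q 180.135.115.87: descend 10110100100001110111 ; hops seen [H1] ; pick H1
  Q 221.112.101.20: descend 1101110101110000011001010001 ; hops seen [H1,H1] ; pick H1
  Q 180.135.127.2: descend 101101001000011101111111 ; hops seen [H1,H1] ; pick H1
  add 180.0.0.0/6 -> H4 at depth 6
  Q 180.135.114.239: descend 10110100100001110111 ; hops seen [H4,H1] ; pick H1
  del 221.112.0.0/12 (clear depth 12)
  add 0.0.0.0/0 -> H3 at depth 0
  Q 180.10.221.215: descend 10110100 ; hops seen [H3,H4] ; pick H4
  Q 180.135.127.0: descend 101101001000011101111111 ; hops seen [H3,H4,H1,H1] ; pick H1
  add 180.135.127.0/24 -> H2 at depth 24
  add 221.112.101.0/24 -> H2 at depth 24
  Q 221.112.101.31: descend 11011101011100000110010100011111 ; hops seen [H3,H2,H3] ; pick H3
  Q 180.0.78.182: descend 10110100 ; hops seen [H3,H4] ; pick H4
  add 0.0.0.0/0 -> H0 at depth 0
  add 221.96.0.0/11 -> H0 at depth 11
  del 0.0.0.0/0 (clear depth 0)

== LOOKUPS ==
["no-route","H4","H4","H1","H1","H1","H1","H4","H1","H3","H4"]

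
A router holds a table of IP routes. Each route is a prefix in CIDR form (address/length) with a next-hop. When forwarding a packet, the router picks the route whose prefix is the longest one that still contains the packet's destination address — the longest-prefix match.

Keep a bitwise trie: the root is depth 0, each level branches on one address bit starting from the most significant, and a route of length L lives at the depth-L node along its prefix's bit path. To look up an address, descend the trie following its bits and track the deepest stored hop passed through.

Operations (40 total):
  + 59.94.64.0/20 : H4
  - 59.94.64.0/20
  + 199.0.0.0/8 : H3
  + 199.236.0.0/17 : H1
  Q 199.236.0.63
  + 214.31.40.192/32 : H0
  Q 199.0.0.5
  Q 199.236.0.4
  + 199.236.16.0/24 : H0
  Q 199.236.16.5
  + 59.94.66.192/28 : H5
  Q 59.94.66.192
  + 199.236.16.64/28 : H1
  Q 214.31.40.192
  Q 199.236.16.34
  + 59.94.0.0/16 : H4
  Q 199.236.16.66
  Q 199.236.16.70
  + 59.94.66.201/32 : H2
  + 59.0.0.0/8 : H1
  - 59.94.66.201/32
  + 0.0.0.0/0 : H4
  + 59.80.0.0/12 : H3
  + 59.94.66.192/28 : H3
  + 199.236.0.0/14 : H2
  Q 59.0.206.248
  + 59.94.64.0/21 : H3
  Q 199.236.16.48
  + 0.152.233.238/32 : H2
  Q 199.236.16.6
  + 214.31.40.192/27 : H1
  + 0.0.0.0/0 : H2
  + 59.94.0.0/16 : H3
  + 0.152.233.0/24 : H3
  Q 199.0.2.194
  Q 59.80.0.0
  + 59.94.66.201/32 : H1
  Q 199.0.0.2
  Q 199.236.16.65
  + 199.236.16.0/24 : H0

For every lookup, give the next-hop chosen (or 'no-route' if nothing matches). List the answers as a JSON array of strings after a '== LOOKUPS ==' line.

Process each operation:
  + 59.94.64.0/20 (H4) depth=20
  - 59.94.64.0/20 clear@20
  + 199.0.0.0/8 (H3) depth=8
  + 199.236.0.0/17 (H1) depth=17
  lookup 199.236.0.63: bits 11000111111011000 walk d0:-→d1:-→d2:-→d3:-→d4:-→d5:-→d6:-→d7:-→d8:H3→d9:-→d10:-→d11:-→d12:-→d13:-→d14:-→d15:-→d16:-→d17:H1 -> H1
  + 214.31.40.192/32 (H0) depth=32
  lookup 199.0.0.5: bits 11000111 walk d0:-→d1:-→d2:-→d3:-→d4:-→d5:-→d6:-→d7:-→d8:H3 -> H3
  lookup 199.236.0.4: bits 11000111111011000 walk d0:-→d1:-→d2:-→d3:-→d4:-→d5:-→d6:-→d7:-→d8:H3→d9:-→d10:-→d11:-→d12:-→d13:-→d14:-→d15:-→d16:-→d17:H1 -> H1
  + 199.236.16.0/24 (H0) depth=24
  lookup 199.236.16.5: bits 110001111110110000010000 walk d0:-→d1:-→d2:-→d3:-→d4:-→d5:-→d6:-→d7:-→d8:H3→d9:-→d10:-→d11:-→d12:-→d13:-→d14:-→d15:-→d16:-→d17:H1→d18:-→d19:-→d20:-→d21:-→d22:-→d23:-→d24:H0 -> H0
  + 59.94.66.192/28 (H5) depth=28
  lookup 59.94.66.192: bits 0011101101011110010000101100 walk d0:-→d1:-→d2:-→d3:-→d4:-→d5:-→d6:-→d7:-→d8:-→d9:-→d10:-→d11:-→d12:-→d13:-→d14:-→d15:-→d16:-→d17:-→d18:-→d19:-→d20:-→d21:-→d22:-→d23:-→d24:-→d25:-→d26:-→d27:-→d28:H5 -> H5
  + 199.236.16.64/28 (H1) depth=28
  lookup 214.31.40.192: bits 11010110000111110010100011000000 walk d0:-→d1:-→d2:-→d3:-→d4:-→d5:-→d6:-→d7:-→d8:-→d9:-→d10:-→d11:-→d12:-→d13:-→d14:-→d15:-→d16:-→d17:-→d18:-→d19:-→d20:-→d21:-→d22:-→d23:-→d24:-→d25:-→d26:-→d27:-→d28:-→d29:-→d30:-→d31:-→d32:H0 -> H0
  lookup 199.236.16.34: bits 1100011111101100000100000 walk d0:-→d1:-→d2:-→d3:-→d4:-→d5:-→d6:-→d7:-→d8:H3→d9:-→d10:-→d11:-→d12:-→d13:-→d14:-→d15:-→d16:-→d17:H1→d18:-→d19:-→d20:-→d21:-→d22:-→d23:-→d24:H0→d25:- -> H0
  + 59.94.0.0/16 (H4) depth=16
  lookup 199.236.16.66: bits 1100011111101100000100000100 walk d0:-→d1:-→d2:-→d3:-→d4:-→d5:-→d6:-→d7:-→d8:H3→d9:-→d10:-→d11:-→d12:-→d13:-→d14:-→d15:-→d16:-→d17:H1→d18:-→d19:-→d20:-→d21:-→d22:-→d23:-→d24:H0→d25:-→d26:-→d27:-→d28:H1 -> H1
  lookup 199.236.16.70: bits 1100011111101100000100000100 walk d0:-→d1:-→d2:-→d3:-→d4:-→d5:-→d6:-→d7:-→d8:H3→d9:-→d10:-→d11:-→d12:-→d13:-→d14:-→d15:-→d16:-→d17:H1→d18:-→d19:-→d20:-→d21:-→d22:-→d23:-→d24:H0→d25:-→d26:-→d27:-→d28:H1 -> H1
  + 59.94.66.201/32 (H2) depth=32
  + 59.0.0.0/8 (H1) depth=8
  - 59.94.66.201/32 clear@32
  + 0.0.0.0/0 (H4) depth=0
  + 59.80.0.0/12 (H3) depth=12
  + 59.94.66.192/28 (H3) depth=28
  + 199.236.0.0/14 (H2) depth=14
  lookup 59.0.206.248: bits 001110110 walk d0:H4→d1:-→d2:-→d3:-→d4:-→d5:-→d6:-→d7:-→d8:H1→d9:- -> H1
  + 59.94.64.0/21 (H3) depth=21
  lookup 199.236.16.48: bits 1100011111101100000100000 walk d0:H4→d1:-→d2:-→d3:-→d4:-→d5:-→d6:-→d7:-→d8:H3→d9:-→d10:-→d11:-→d12:-→d13:-→d14:H2→d15:-→d16:-→d17:H1→d18:-→d19:-→d20:-→d21:-→d22:-→d23:-→d24:H0→d25:- -> H0
  + 0.152.233.238/32 (H2) depth=32
  lookup 199.236.16.6: bits 1100011111101100000100000 walk d0:H4→d1:-→d2:-→d3:-→d4:-→d5:-→d6:-→d7:-→d8:H3→d9:-→d10:-→d11:-→d12:-→d13:-→d14:H2→d15:-→d16:-→d17:H1→d18:-→d19:-→d20:-→d21:-→d22:-→d23:-→d24:H0→d25:- -> H0
  + 214.31.40.192/27 (H1) depth=27
  + 0.0.0.0/0 (H2) depth=0
  + 59.94.0.0/16 (H3) depth=16
  + 0.152.233.0/24 (H3) depth=24
  lookup 199.0.2.194: bits 11000111 walk d0:H2→d1:-→d2:-→d3:-→d4:-→d5:-→d6:-→d7:-→d8:H3 -> H3
  lookup 59.80.0.0: bits 001110110101 walk d0:H2→d1:-→d2:-→d3:-→d4:-→d5:-→d6:-→d7:-→d8:H1→d9:-→d10:-→d11:-→d12:H3 -> H3
  + 59.94.66.201/32 (H1) depth=32
  lookup 199.0.0.2: bits 11000111 walk d0:H2→d1:-→d2:-→d3:-→d4:-→d5:-→d6:-→d7:-→d8:H3 -> H3
  lookup 199.236.16.65: bits 1100011111101100000100000100 walk d0:H2→d1:-→d2:-→d3:-→d4:-→d5:-→d6:-→d7:-→d8:H3→d9:-→d10:-→d11:-→d12:-→d13:-→d14:H2→d15:-→d16:-→d17:H1→d18:-→d19:-→d20:-→d21:-→d22:-→d23:-→d24:H0→d25:-→d26:-→d27:-→d28:H1 -> H1
  + 199.236.16.0/24 (H0) depth=24

== LOOKUPS ==
["H1","H3","H1","H0","H5","H0","H0","H1","H1","H1","H0","H0","H3","H3","H3","H1"]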